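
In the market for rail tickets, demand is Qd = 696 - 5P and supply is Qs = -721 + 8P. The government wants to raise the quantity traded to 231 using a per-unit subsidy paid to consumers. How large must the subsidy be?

Required subsidy s = 26 per unit

At Q = 231, invert demand for the buyer price: Pb = (696 − 231)/5 = 93; invert supply for the seller price: Ps = (231 − (-721))/8 = 119.
The subsidy must fill the gap: s = Ps − Pb = 119 − 93 = 26.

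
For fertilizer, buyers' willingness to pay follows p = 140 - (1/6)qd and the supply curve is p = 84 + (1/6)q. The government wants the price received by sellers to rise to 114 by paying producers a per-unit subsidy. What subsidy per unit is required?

At a seller price of 114, quantity supplied is -504 + 6·114 = 180.
Buyers absorb 180 only when they pay pb = 140 − (1/6)·180 = 110.
s = ps − pb = 114 − 110 = 4.

Required subsidy s = 4 per unit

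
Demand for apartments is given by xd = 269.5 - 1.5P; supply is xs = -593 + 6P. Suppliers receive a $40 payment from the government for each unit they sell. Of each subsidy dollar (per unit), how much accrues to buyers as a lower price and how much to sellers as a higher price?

Pre-subsidy: 269.5 - 1.5P = -593 + 6P gives P* = 115, x* = 97.
With the subsidy, sellers receive Ps = Pb + 40 for each unit, where Pb is the price buyers pay.
Supply in terms of Pb becomes xs = -593 + 6(Pb + 40) = -353 + 6Pb. Setting this equal to demand: 269.5 - 1.5Pb = -353 + 6Pb, so Pb = 83.
Sellers receive Ps = 83 + 40 = 123; x' = 269.5 − 1.5·83 = 145.
Buyers' price falls by P* − Pb = 115 − 83 = 32; sellers' price rises by Ps − P* = 123 − 115 = 8.

Buyers gain $32 per unit; sellers gain $8 per unit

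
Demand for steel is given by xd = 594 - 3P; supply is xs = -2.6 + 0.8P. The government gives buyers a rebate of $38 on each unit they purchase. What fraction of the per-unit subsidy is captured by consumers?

Pre-subsidy: 594 - 3P = -2.6 + 0.8P gives P* = 157, x* = 123.
With the rebate, buyers effectively pay Pb = Ps − 38, where Ps is the price sellers receive.
Demand in terms of Ps becomes xd = 594 − 3(Ps − 38) = 708 - 3Ps. Setting this equal to supply: 708 - 3Ps = -2.6 + 0.8Ps, so Ps = 187.
Buyers pay Pb = 187 − 38 = 149; x' = -2.6 + 0.8·187 = 147.
Buyers' price falls by P* − Pb = 157 − 149 = 8; sellers' price rises by Ps − P* = 187 − 157 = 30.
So consumers capture 8/38 = 4/19 of each unit of subsidy.

Consumer share = 4/19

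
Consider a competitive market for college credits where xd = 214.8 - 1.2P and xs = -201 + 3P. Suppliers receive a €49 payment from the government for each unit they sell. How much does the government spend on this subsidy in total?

Government cost = €6762

Pre-subsidy: 214.8 - 1.2P = -201 + 3P gives P* = 99, x* = 96.
With the subsidy, sellers receive Ps = Pb + 49 for each unit, where Pb is the price buyers pay.
Supply in terms of Pb becomes xs = -201 + 3(Pb + 49) = -54 + 3Pb. Setting this equal to demand: 214.8 - 1.2Pb = -54 + 3Pb, so Pb = 64.
Sellers receive Ps = 64 + 49 = 113; x' = 214.8 − 1.2·64 = 138.
Government outlay = subsidy × quantity = 49 × 138 = 6762.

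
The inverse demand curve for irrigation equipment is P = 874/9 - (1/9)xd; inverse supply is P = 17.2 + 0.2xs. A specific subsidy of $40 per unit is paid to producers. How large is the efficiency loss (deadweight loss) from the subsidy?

Deadweight loss = 18000/7

Pre-subsidy: 874/9 - (1/9)x = 17.2 + 0.2x gives x* = 1798/7 and P* = 480/7.
With the subsidy, sellers receive Ps = Pb + 40 for each unit, where Pb is the price buyers pay.
On the curves, Pb = 874/9 - (1/9)x and Ps = 17.2 + 0.2x; the wedge Ps − Pb = 40 gives 17.2 + 0.2x − (874/9 - (1/9)x) = 40, so x' = 2698/7.
Then Pb = 874/9 − (1/9)·(2698/7) = 380/7 and Ps = 17.2 + 0.2·(2698/7) = 660/7.
The subsidy expands output by 2698/7 − 1798/7 = 900/7 past the efficient level; on those units the gap between marginal cost and willingness to pay runs from 0 up to 40.
DWL = ½ × 40 × 900/7 = 18000/7.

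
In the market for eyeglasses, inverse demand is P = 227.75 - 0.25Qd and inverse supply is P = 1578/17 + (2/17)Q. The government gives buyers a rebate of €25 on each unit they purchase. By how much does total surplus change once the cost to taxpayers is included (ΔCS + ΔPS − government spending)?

Pre-subsidy: 227.75 - 0.25Q = 1578/17 + (2/17)Q gives Q* = 367 and P* = 136.
With the rebate, buyers effectively pay Pb = Ps − 25, where Ps is the price sellers receive.
On the curves, Pb = 227.75 - 0.25Q and Ps = 1578/17 + (2/17)Q; the wedge Ps − Pb = 25 gives 1578/17 + (2/17)Q − (227.75 - 0.25Q) = 25, so Q' = 435.
Then Pb = 227.75 − 0.25·435 = 119 and Ps = 1578/17 + (2/17)·435 = 144.
ΔCS = ½(367 + 435)(136 − 119) = 6817; ΔPS = ½(367 + 435)(144 − 136) = 3208.
Government spending = 25 × 435 = 10875.
Net change = 6817 + 3208 − 10875 = -850. The loss equals the DWL triangle ½·25·68.

Net change in total surplus = -€850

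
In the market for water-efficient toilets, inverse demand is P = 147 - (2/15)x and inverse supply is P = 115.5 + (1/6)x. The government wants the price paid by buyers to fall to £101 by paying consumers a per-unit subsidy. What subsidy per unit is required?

At a buyer price of 101, quantity demanded is 1102.5 − 7.5·101 = 345.
Sellers supply 345 only when they receive Ps = 115.5 + (1/6)·345 = 173.
s = Ps − Pb = 173 − 101 = 72.

Required subsidy s = £72 per unit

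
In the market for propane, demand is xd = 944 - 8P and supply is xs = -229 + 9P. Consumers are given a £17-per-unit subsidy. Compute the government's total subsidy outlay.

Pre-subsidy: 944 - 8P = -229 + 9P gives P* = 69, x* = 392.
With the rebate, buyers effectively pay Pb = Ps − 17, where Ps is the price sellers receive.
Demand in terms of Ps becomes xd = 944 − 8(Ps − 17) = 1080 - 8Ps. Setting this equal to supply: 1080 - 8Ps = -229 + 9Ps, so Ps = 77.
Buyers pay Pb = 77 − 17 = 60; x' = -229 + 9·77 = 464.
Government outlay = subsidy × quantity = 17 × 464 = 7888.

Government cost = £7888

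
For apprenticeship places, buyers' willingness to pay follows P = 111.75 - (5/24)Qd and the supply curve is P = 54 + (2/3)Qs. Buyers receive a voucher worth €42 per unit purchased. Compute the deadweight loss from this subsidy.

Pre-subsidy: 111.75 - (5/24)Q = 54 + (2/3)Q gives Q* = 66 and P* = 98.
With the rebate, buyers effectively pay Pb = Ps − 42, where Ps is the price sellers receive.
On the curves, Pb = 111.75 - (5/24)Q and Ps = 54 + (2/3)Q; the wedge Ps − Pb = 42 gives 54 + (2/3)Q − (111.75 - (5/24)Q) = 42, so Q' = 114.
Then Pb = 111.75 − (5/24)·114 = 88 and Ps = 54 + (2/3)·114 = 130.
The subsidy expands output by 114 − 66 = 48 past the efficient level; on those units the gap between marginal cost and willingness to pay runs from 0 up to 42.
DWL = ½ × 42 × 48 = 1008.

Deadweight loss = €1008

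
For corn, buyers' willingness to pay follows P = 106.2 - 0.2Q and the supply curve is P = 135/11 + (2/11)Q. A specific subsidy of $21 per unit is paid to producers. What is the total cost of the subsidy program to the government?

Pre-subsidy: 106.2 - 0.2Q = 135/11 + (2/11)Q gives Q* = 246 and P* = 57.
With the subsidy, sellers receive Ps = Pb + 21 for each unit, where Pb is the price buyers pay.
On the curves, Pb = 106.2 - 0.2Q and Ps = 135/11 + (2/11)Q; the wedge Ps − Pb = 21 gives 135/11 + (2/11)Q − (106.2 - 0.2Q) = 21, so Q' = 301.
Then Pb = 106.2 − 0.2·301 = 46 and Ps = 135/11 + (2/11)·301 = 67.
Government outlay = subsidy × quantity = 21 × 301 = 6321.

Government cost = $6321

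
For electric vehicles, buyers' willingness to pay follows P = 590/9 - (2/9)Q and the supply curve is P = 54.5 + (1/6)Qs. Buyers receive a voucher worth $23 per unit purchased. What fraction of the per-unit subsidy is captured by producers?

Producer share = 3/7

Pre-subsidy: 590/9 - (2/9)Q = 54.5 + (1/6)Q gives Q* = 199/7 and P* = 1244/21.
With the rebate, buyers effectively pay Pb = Ps − 23, where Ps is the price sellers receive.
On the curves, Pb = 590/9 - (2/9)Q and Ps = 54.5 + (1/6)Q; the wedge Ps − Pb = 23 gives 54.5 + (1/6)Q − (590/9 - (2/9)Q) = 23, so Q' = 613/7.
Then Pb = 590/9 − (2/9)·(613/7) = 968/21 and Ps = 54.5 + (1/6)·(613/7) = 1451/21.
Buyers' price falls by P* − Pb = 1244/21 − 968/21 = 92/7; sellers' price rises by Ps − P* = 1451/21 − 1244/21 = 69/7.
So producers capture (69/7)/23 = 3/7 of each unit of subsidy.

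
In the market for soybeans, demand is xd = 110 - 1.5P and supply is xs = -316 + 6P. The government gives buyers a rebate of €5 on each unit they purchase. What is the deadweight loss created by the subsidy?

Pre-subsidy: 110 - 1.5P = -316 + 6P gives P* = 56.8, x* = 24.8.
With the rebate, buyers effectively pay Pb = Ps − 5, where Ps is the price sellers receive.
Demand in terms of Ps becomes xd = 110 − 1.5(Ps − 5) = 117.5 - 1.5Ps. Setting this equal to supply: 117.5 - 1.5Ps = -316 + 6Ps, so Ps = 57.8.
Buyers pay Pb = 57.8 − 5 = 52.8; x' = -316 + 6·57.8 = 30.8.
The subsidy expands output by 30.8 − 24.8 = 6 past the efficient level; on those units the gap between marginal cost and willingness to pay runs from 0 up to 5.
DWL = ½ × 5 × 6 = 15.

Deadweight loss = €15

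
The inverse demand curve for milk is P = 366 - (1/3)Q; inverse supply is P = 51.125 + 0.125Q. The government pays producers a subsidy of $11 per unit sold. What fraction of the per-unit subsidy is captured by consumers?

Consumer share = 8/11

Pre-subsidy: 366 - (1/3)Q = 51.125 + 0.125Q gives Q* = 687 and P* = 137.
With the subsidy, sellers receive Ps = Pb + 11 for each unit, where Pb is the price buyers pay.
On the curves, Pb = 366 - (1/3)Q and Ps = 51.125 + 0.125Q; the wedge Ps − Pb = 11 gives 51.125 + 0.125Q − (366 - (1/3)Q) = 11, so Q' = 711.
Then Pb = 366 − (1/3)·711 = 129 and Ps = 51.125 + 0.125·711 = 140.
Buyers' price falls by P* − Pb = 137 − 129 = 8; sellers' price rises by Ps − P* = 140 − 137 = 3.
So consumers capture 8/11 = 8/11 of each unit of subsidy.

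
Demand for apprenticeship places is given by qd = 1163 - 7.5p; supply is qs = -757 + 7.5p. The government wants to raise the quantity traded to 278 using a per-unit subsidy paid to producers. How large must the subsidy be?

Required subsidy s = 20 per unit

At q = 278, invert demand for the buyer price: pb = (1163 − 278)/7.5 = 118; invert supply for the seller price: ps = (278 − (-757))/7.5 = 138.
The subsidy must fill the gap: s = ps − pb = 138 − 118 = 20.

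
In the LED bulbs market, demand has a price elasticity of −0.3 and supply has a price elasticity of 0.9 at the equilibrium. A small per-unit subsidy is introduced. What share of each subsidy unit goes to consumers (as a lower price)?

For a small subsidy around the equilibrium, the benefit split depends on the relative slopes, which at a point are proportional to the elasticities.
Buyer share = εs/(εs + |εd|) = 0.9/(0.9 + 0.3) = 0.75; seller share = |εd|/(εs + |εd|) = 0.25.

Consumer share = 0.75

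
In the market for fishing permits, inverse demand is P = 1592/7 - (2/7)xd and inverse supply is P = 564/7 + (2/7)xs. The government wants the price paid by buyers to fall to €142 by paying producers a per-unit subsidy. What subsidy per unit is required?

Required subsidy s = €24 per unit

At a buyer price of 142, quantity demanded is 796 − 3.5·142 = 299.
Sellers supply 299 only when they receive Ps = 564/7 + (2/7)·299 = 166.
s = Ps − Pb = 166 − 142 = 24.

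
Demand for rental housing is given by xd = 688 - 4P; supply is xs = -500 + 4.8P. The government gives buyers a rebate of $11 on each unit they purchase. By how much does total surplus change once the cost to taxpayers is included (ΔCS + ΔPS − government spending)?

Pre-subsidy: 688 - 4P = -500 + 4.8P gives P* = 135, x* = 148.
With the rebate, buyers effectively pay Pb = Ps − 11, where Ps is the price sellers receive.
Demand in terms of Ps becomes xd = 688 − 4(Ps − 11) = 732 - 4Ps. Setting this equal to supply: 732 - 4Ps = -500 + 4.8Ps, so Ps = 140.
Buyers pay Pb = 140 − 11 = 129; x' = -500 + 4.8·140 = 172.
ΔCS = ½(148 + 172)(135 − 129) = 960; ΔPS = ½(148 + 172)(140 − 135) = 800.
Government spending = 11 × 172 = 1892.
Net change = 960 + 800 − 1892 = -132. The loss equals the DWL triangle ½·11·24.

Net change in total surplus = -$132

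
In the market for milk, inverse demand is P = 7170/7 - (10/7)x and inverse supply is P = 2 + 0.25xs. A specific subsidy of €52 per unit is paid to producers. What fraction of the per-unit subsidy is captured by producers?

Producer share = 7/47

Pre-subsidy: 7170/7 - (10/7)x = 2 + 0.25x gives x* = 28624/47 and P* = 7250/47.
With the subsidy, sellers receive Ps = Pb + 52 for each unit, where Pb is the price buyers pay.
On the curves, Pb = 7170/7 - (10/7)x and Ps = 2 + 0.25x; the wedge Ps − Pb = 52 gives 2 + 0.25x − (7170/7 - (10/7)x) = 52, so x' = 640.
Then Pb = 7170/7 − (10/7)·640 = 110 and Ps = 2 + 0.25·640 = 162.
Buyers' price falls by P* − Pb = 7250/47 − 110 = 2080/47; sellers' price rises by Ps − P* = 162 − 7250/47 = 364/47.
So producers capture (364/47)/52 = 7/47 of each unit of subsidy.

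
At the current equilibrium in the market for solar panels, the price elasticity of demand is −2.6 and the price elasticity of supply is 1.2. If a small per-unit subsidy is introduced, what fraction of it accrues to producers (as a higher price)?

Producer share = 13/19

For a small subsidy around the equilibrium, the benefit split depends on the relative slopes, which at a point are proportional to the elasticities.
Buyer share = εs/(εs + |εd|) = 1.2/(1.2 + 2.6) = 6/19; seller share = |εd|/(εs + |εd|) = 13/19.
So producers capture 13/19 of the subsidy.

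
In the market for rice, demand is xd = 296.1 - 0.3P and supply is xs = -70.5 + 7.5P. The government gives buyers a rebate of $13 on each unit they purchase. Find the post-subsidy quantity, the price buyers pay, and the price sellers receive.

x' = 285.75; buyers pay $34.5; sellers receive $47.5

Pre-subsidy: 296.1 - 0.3P = -70.5 + 7.5P gives P* = 47, x* = 282.
With the rebate, buyers effectively pay Pb = Ps − 13, where Ps is the price sellers receive.
Demand in terms of Ps becomes xd = 296.1 − 0.3(Ps − 13) = 300 - 0.3Ps. Setting this equal to supply: 300 - 0.3Ps = -70.5 + 7.5Ps, so Ps = 47.5.
Buyers pay Pb = 47.5 − 13 = 34.5; x' = -70.5 + 7.5·47.5 = 285.75.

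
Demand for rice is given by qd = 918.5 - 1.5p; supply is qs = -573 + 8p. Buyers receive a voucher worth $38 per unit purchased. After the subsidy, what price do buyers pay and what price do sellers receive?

Buyers pay $125; sellers receive $163

Pre-subsidy: 918.5 - 1.5p = -573 + 8p gives p* = 157, q* = 683.
With the rebate, buyers effectively pay pb = ps − 38, where ps is the price sellers receive.
Demand in terms of ps becomes qd = 918.5 − 1.5(ps − 38) = 975.5 - 1.5ps. Setting this equal to supply: 975.5 - 1.5ps = -573 + 8ps, so ps = 163.
Buyers pay pb = 163 − 38 = 125; q' = -573 + 8·163 = 731.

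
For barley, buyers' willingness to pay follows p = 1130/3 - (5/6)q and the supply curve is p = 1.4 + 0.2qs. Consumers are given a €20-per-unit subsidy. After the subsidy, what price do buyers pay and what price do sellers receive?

Buyers pay 1795/31; sellers receive 2415/31

Pre-subsidy: 1130/3 - (5/6)q = 1.4 + 0.2q gives q* = 11258/31 and p* = 2295/31.
With the rebate, buyers effectively pay pb = ps − 20, where ps is the price sellers receive.
On the curves, pb = 1130/3 - (5/6)q and ps = 1.4 + 0.2q; the wedge ps − pb = 20 gives 1.4 + 0.2q − (1130/3 - (5/6)q) = 20, so q' = 11858/31.
Then pb = 1130/3 − (5/6)·(11858/31) = 1795/31 and ps = 1.4 + 0.2·(11858/31) = 2415/31.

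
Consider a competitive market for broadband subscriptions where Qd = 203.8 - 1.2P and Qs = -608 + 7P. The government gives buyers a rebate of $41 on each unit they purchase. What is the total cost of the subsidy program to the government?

Pre-subsidy: 203.8 - 1.2P = -608 + 7P gives P* = 99, Q* = 85.
With the rebate, buyers effectively pay Pb = Ps − 41, where Ps is the price sellers receive.
Demand in terms of Ps becomes Qd = 203.8 − 1.2(Ps − 41) = 253 - 1.2Ps. Setting this equal to supply: 253 - 1.2Ps = -608 + 7Ps, so Ps = 105.
Buyers pay Pb = 105 − 41 = 64; Q' = -608 + 7·105 = 127.
Government outlay = subsidy × quantity = 41 × 127 = 5207.

Government cost = $5207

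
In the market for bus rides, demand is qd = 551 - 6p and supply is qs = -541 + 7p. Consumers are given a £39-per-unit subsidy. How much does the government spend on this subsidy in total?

Government cost = £6747

Pre-subsidy: 551 - 6p = -541 + 7p gives p* = 84, q* = 47.
With the rebate, buyers effectively pay pb = ps − 39, where ps is the price sellers receive.
Demand in terms of ps becomes qd = 551 − 6(ps − 39) = 785 - 6ps. Setting this equal to supply: 785 - 6ps = -541 + 7ps, so ps = 102.
Buyers pay pb = 102 − 39 = 63; q' = -541 + 7·102 = 173.
Government outlay = subsidy × quantity = 39 × 173 = 6747.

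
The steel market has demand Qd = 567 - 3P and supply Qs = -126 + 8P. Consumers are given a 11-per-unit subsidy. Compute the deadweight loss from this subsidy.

Pre-subsidy: 567 - 3P = -126 + 8P gives P* = 63, Q* = 378.
With the rebate, buyers effectively pay Pb = Ps − 11, where Ps is the price sellers receive.
Demand in terms of Ps becomes Qd = 567 − 3(Ps − 11) = 600 - 3Ps. Setting this equal to supply: 600 - 3Ps = -126 + 8Ps, so Ps = 66.
Buyers pay Pb = 66 − 11 = 55; Q' = -126 + 8·66 = 402.
The subsidy expands output by 402 − 378 = 24 past the efficient level; on those units the gap between marginal cost and willingness to pay runs from 0 up to 11.
DWL = ½ × 11 × 24 = 132.

Deadweight loss = 132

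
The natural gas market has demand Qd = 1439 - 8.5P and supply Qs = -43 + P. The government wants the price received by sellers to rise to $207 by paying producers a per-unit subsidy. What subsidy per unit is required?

At a seller price of 207, quantity supplied is -43 + 1·207 = 164.
Buyers absorb 164 only when they pay Pb with 1439 − 8.5·Pb = 164, i.e. Pb = 150.
s = Ps − Pb = 207 − 150 = 57.

Required subsidy s = $57 per unit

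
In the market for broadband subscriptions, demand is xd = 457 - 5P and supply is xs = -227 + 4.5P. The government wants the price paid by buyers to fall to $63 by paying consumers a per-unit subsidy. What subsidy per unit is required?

Required subsidy s = $19 per unit

At a buyer price of 63, quantity demanded is 457 − 5·63 = 142.
Sellers supply 142 only when they receive Ps with -227 + 4.5·Ps = 142, i.e. Ps = 82.
s = Ps − Pb = 82 − 63 = 19.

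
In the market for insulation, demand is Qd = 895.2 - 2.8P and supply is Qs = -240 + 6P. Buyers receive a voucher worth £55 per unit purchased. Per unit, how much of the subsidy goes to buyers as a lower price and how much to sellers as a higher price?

Buyers gain £37.5 per unit; sellers gain £17.5 per unit

Pre-subsidy: 895.2 - 2.8P = -240 + 6P gives P* = 129, Q* = 534.
With the rebate, buyers effectively pay Pb = Ps − 55, where Ps is the price sellers receive.
Demand in terms of Ps becomes Qd = 895.2 − 2.8(Ps − 55) = 1049.2 - 2.8Ps. Setting this equal to supply: 1049.2 - 2.8Ps = -240 + 6Ps, so Ps = 146.5.
Buyers pay Pb = 146.5 − 55 = 91.5; Q' = -240 + 6·146.5 = 639.
Buyers' price falls by P* − Pb = 129 − 91.5 = 37.5; sellers' price rises by Ps − P* = 146.5 − 129 = 17.5.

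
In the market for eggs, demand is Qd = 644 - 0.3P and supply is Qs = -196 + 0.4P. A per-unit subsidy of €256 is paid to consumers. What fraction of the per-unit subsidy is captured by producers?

Producer share = 3/7

Pre-subsidy: 644 - 0.3P = -196 + 0.4P gives P* = 1200, Q* = 284.
With the rebate, buyers effectively pay Pb = Ps − 256, where Ps is the price sellers receive.
Demand in terms of Ps becomes Qd = 644 − 0.3(Ps − 256) = 720.8 - 0.3Ps. Setting this equal to supply: 720.8 - 0.3Ps = -196 + 0.4Ps, so Ps = 9168/7.
Buyers pay Pb = 9168/7 − 256 = 7376/7; Q' = -196 + 0.4·(9168/7) = 11476/35.
Buyers' price falls by P* − Pb = 1200 − 7376/7 = 1024/7; sellers' price rises by Ps − P* = 9168/7 − 1200 = 768/7.
So producers capture (768/7)/256 = 3/7 of each unit of subsidy.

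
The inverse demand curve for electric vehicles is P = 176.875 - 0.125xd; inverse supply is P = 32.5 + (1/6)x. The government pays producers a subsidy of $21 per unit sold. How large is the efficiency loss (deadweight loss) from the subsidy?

Pre-subsidy: 176.875 - 0.125x = 32.5 + (1/6)x gives x* = 495 and P* = 115.
With the subsidy, sellers receive Ps = Pb + 21 for each unit, where Pb is the price buyers pay.
On the curves, Pb = 176.875 - 0.125x and Ps = 32.5 + (1/6)x; the wedge Ps − Pb = 21 gives 32.5 + (1/6)x − (176.875 - 0.125x) = 21, so x' = 567.
Then Pb = 176.875 − 0.125·567 = 106 and Ps = 32.5 + (1/6)·567 = 127.
The subsidy expands output by 567 − 495 = 72 past the efficient level; on those units the gap between marginal cost and willingness to pay runs from 0 up to 21.
DWL = ½ × 21 × 72 = 756.

Deadweight loss = $756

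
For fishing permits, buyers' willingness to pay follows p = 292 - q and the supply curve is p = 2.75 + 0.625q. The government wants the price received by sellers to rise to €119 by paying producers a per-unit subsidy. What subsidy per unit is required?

At a seller price of 119, quantity supplied is -4.4 + 1.6·119 = 186.
Buyers absorb 186 only when they pay pb = 292 − 1·186 = 106.
s = ps − pb = 119 − 106 = 13.

Required subsidy s = €13 per unit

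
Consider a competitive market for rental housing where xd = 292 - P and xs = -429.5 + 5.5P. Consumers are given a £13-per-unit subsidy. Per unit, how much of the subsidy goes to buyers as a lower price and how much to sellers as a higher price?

Buyers gain £11 per unit; sellers gain £2 per unit

Pre-subsidy: 292 - P = -429.5 + 5.5P gives P* = 111, x* = 181.
With the rebate, buyers effectively pay Pb = Ps − 13, where Ps is the price sellers receive.
Demand in terms of Ps becomes xd = 292 − 1(Ps − 13) = 305 - Ps. Setting this equal to supply: 305 - Ps = -429.5 + 5.5Ps, so Ps = 113.
Buyers pay Pb = 113 − 13 = 100; x' = -429.5 + 5.5·113 = 192.
Buyers' price falls by P* − Pb = 111 − 100 = 11; sellers' price rises by Ps − P* = 113 − 111 = 2.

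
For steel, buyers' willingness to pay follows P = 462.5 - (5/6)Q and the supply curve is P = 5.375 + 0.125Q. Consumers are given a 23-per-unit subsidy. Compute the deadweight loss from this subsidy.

Pre-subsidy: 462.5 - (5/6)Q = 5.375 + 0.125Q gives Q* = 477 and P* = 65.
With the rebate, buyers effectively pay Pb = Ps − 23, where Ps is the price sellers receive.
On the curves, Pb = 462.5 - (5/6)Q and Ps = 5.375 + 0.125Q; the wedge Ps − Pb = 23 gives 5.375 + 0.125Q − (462.5 - (5/6)Q) = 23, so Q' = 501.
Then Pb = 462.5 − (5/6)·501 = 45 and Ps = 5.375 + 0.125·501 = 68.
The subsidy expands output by 501 − 477 = 24 past the efficient level; on those units the gap between marginal cost and willingness to pay runs from 0 up to 23.
DWL = ½ × 23 × 24 = 276.

Deadweight loss = 276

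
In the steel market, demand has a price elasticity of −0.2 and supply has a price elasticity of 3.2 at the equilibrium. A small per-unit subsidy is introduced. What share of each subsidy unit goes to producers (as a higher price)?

Producer share = 1/17

For a small subsidy around the equilibrium, the benefit split depends on the relative slopes, which at a point are proportional to the elasticities.
Buyer share = εs/(εs + |εd|) = 3.2/(3.2 + 0.2) = 16/17; seller share = |εd|/(εs + |εd|) = 1/17.
So producers capture 1/17 of the subsidy.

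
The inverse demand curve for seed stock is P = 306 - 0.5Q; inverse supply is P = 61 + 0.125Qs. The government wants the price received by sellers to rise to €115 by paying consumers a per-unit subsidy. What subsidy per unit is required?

Required subsidy s = €25 per unit

At a seller price of 115, quantity supplied is -488 + 8·115 = 432.
Buyers absorb 432 only when they pay Pb = 306 − 0.5·432 = 90.
s = Ps − Pb = 115 − 90 = 25.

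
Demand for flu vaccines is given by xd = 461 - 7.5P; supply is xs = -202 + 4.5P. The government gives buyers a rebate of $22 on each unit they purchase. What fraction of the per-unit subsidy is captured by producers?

Producer share = 0.625

Pre-subsidy: 461 - 7.5P = -202 + 4.5P gives P* = 55.25, x* = 46.625.
With the rebate, buyers effectively pay Pb = Ps − 22, where Ps is the price sellers receive.
Demand in terms of Ps becomes xd = 461 − 7.5(Ps − 22) = 626 - 7.5Ps. Setting this equal to supply: 626 - 7.5Ps = -202 + 4.5Ps, so Ps = 69.
Buyers pay Pb = 69 − 22 = 47; x' = -202 + 4.5·69 = 108.5.
Buyers' price falls by P* − Pb = 55.25 − 47 = 8.25; sellers' price rises by Ps − P* = 69 − 55.25 = 13.75.
So producers capture 13.75/22 = 0.625 of each unit of subsidy.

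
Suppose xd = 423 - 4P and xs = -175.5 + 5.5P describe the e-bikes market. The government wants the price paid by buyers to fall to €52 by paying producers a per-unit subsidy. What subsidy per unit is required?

At a buyer price of 52, quantity demanded is 423 − 4·52 = 215.
Sellers supply 215 only when they receive Ps with -175.5 + 5.5·Ps = 215, i.e. Ps = 71.
s = Ps − Pb = 71 − 52 = 19.

Required subsidy s = €19 per unit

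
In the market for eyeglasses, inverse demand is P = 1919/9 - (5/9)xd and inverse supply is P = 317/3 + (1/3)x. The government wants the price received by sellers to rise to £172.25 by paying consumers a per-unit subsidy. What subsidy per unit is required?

At a seller price of 172.25, quantity supplied is -317 + 3·172.25 = 199.75.
Buyers absorb 199.75 only when they pay Pb = 1919/9 − (5/9)·199.75 = 102.25.
s = Ps − Pb = 172.25 − 102.25 = 70.

Required subsidy s = £70 per unit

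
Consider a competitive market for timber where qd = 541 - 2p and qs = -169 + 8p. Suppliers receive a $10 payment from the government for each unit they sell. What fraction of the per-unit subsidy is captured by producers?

Producer share = 0.2

Pre-subsidy: 541 - 2p = -169 + 8p gives p* = 71, q* = 399.
With the subsidy, sellers receive ps = pb + 10 for each unit, where pb is the price buyers pay.
Supply in terms of pb becomes qs = -169 + 8(pb + 10) = -89 + 8pb. Setting this equal to demand: 541 - 2pb = -89 + 8pb, so pb = 63.
Sellers receive ps = 63 + 10 = 73; q' = 541 − 2·63 = 415.
Buyers' price falls by p* − pb = 71 − 63 = 8; sellers' price rises by ps − p* = 73 − 71 = 2.
So producers capture 2/10 = 0.2 of each unit of subsidy.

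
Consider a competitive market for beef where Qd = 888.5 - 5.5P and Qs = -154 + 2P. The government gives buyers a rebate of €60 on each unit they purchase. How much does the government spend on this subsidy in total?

Government cost = €12720

Pre-subsidy: 888.5 - 5.5P = -154 + 2P gives P* = 139, Q* = 124.
With the rebate, buyers effectively pay Pb = Ps − 60, where Ps is the price sellers receive.
Demand in terms of Ps becomes Qd = 888.5 − 5.5(Ps − 60) = 1218.5 - 5.5Ps. Setting this equal to supply: 1218.5 - 5.5Ps = -154 + 2Ps, so Ps = 183.
Buyers pay Pb = 183 − 60 = 123; Q' = -154 + 2·183 = 212.
Government outlay = subsidy × quantity = 60 × 212 = 12720.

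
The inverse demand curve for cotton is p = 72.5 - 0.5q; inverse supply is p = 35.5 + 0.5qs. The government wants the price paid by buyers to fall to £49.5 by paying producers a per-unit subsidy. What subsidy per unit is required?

Required subsidy s = £9 per unit

At a buyer price of 49.5, quantity demanded is 145 − 2·49.5 = 46.
Sellers supply 46 only when they receive ps = 35.5 + 0.5·46 = 58.5.
s = ps − pb = 58.5 − 49.5 = 9.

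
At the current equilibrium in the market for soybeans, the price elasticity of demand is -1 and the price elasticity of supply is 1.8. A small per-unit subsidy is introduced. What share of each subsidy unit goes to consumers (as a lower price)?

Consumer share = 9/14

For a small subsidy around the equilibrium, the benefit split depends on the relative slopes, which at a point are proportional to the elasticities.
Buyer share = εs/(εs + |εd|) = 1.8/(1.8 + 1) = 9/14; seller share = |εd|/(εs + |εd|) = 5/14.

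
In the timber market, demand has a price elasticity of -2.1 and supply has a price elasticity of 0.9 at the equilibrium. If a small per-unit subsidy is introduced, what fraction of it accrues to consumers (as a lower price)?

For a small subsidy around the equilibrium, the benefit split depends on the relative slopes, which at a point are proportional to the elasticities.
Buyer share = εs/(εs + |εd|) = 0.9/(0.9 + 2.1) = 0.3; seller share = |εd|/(εs + |εd|) = 0.7.

Consumer share = 0.3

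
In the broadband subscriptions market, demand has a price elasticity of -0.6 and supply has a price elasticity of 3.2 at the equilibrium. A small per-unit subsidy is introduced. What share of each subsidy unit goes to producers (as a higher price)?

Producer share = 3/19

For a small subsidy around the equilibrium, the benefit split depends on the relative slopes, which at a point are proportional to the elasticities.
Buyer share = εs/(εs + |εd|) = 3.2/(3.2 + 0.6) = 16/19; seller share = |εd|/(εs + |εd|) = 3/19.
So producers capture 3/19 of the subsidy.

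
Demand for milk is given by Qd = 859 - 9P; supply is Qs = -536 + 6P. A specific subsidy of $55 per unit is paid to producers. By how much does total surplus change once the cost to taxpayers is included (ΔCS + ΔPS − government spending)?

Net change in total surplus = -$5445

Pre-subsidy: 859 - 9P = -536 + 6P gives P* = 93, Q* = 22.
With the subsidy, sellers receive Ps = Pb + 55 for each unit, where Pb is the price buyers pay.
Supply in terms of Pb becomes Qs = -536 + 6(Pb + 55) = -206 + 6Pb. Setting this equal to demand: 859 - 9Pb = -206 + 6Pb, so Pb = 71.
Sellers receive Ps = 71 + 55 = 126; Q' = 859 − 9·71 = 220.
ΔCS = ½(22 + 220)(93 − 71) = 2662; ΔPS = ½(22 + 220)(126 − 93) = 3993.
Government spending = 55 × 220 = 12100.
Net change = 2662 + 3993 − 12100 = -5445. The loss equals the DWL triangle ½·55·198.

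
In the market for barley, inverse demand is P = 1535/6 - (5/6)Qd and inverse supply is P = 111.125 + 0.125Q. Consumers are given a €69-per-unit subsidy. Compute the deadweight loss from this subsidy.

Deadweight loss = €2484

Pre-subsidy: 1535/6 - (5/6)Q = 111.125 + 0.125Q gives Q* = 151 and P* = 130.
With the rebate, buyers effectively pay Pb = Ps − 69, where Ps is the price sellers receive.
On the curves, Pb = 1535/6 - (5/6)Q and Ps = 111.125 + 0.125Q; the wedge Ps − Pb = 69 gives 111.125 + 0.125Q − (1535/6 - (5/6)Q) = 69, so Q' = 223.
Then Pb = 1535/6 − (5/6)·223 = 70 and Ps = 111.125 + 0.125·223 = 139.
The subsidy expands output by 223 − 151 = 72 past the efficient level; on those units the gap between marginal cost and willingness to pay runs from 0 up to 69.
DWL = ½ × 69 × 72 = 2484.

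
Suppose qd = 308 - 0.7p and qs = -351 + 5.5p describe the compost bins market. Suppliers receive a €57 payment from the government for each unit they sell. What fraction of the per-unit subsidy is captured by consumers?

Pre-subsidy: 308 - 0.7p = -351 + 5.5p gives p* = 3295/31, q* = 14483/62.
With the subsidy, sellers receive ps = pb + 57 for each unit, where pb is the price buyers pay.
Supply in terms of pb becomes qs = -351 + 5.5(pb + 57) = -37.5 + 5.5pb. Setting this equal to demand: 308 - 0.7pb = -37.5 + 5.5pb, so pb = 3455/62.
Sellers receive ps = 3455/62 + 57 = 6989/62; q' = 308 − 0.7·(3455/62) = 33355/124.
Buyers' price falls by p* − pb = 3295/31 − 3455/62 = 3135/62; sellers' price rises by ps − p* = 6989/62 − 3295/31 = 399/62.
So consumers capture (3135/62)/57 = 55/62 of each unit of subsidy.

Consumer share = 55/62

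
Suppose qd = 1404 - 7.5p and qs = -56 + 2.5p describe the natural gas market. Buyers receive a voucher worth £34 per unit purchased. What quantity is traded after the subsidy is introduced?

q' = 372.75

Pre-subsidy: 1404 - 7.5p = -56 + 2.5p gives p* = 146, q* = 309.
With the rebate, buyers effectively pay pb = ps − 34, where ps is the price sellers receive.
Demand in terms of ps becomes qd = 1404 − 7.5(ps − 34) = 1659 - 7.5ps. Setting this equal to supply: 1659 - 7.5ps = -56 + 2.5ps, so ps = 171.5.
Buyers pay pb = 171.5 − 34 = 137.5; q' = -56 + 2.5·171.5 = 372.75.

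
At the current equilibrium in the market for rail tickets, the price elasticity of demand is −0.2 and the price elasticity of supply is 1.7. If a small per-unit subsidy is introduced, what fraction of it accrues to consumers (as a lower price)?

For a small subsidy around the equilibrium, the benefit split depends on the relative slopes, which at a point are proportional to the elasticities.
Buyer share = εs/(εs + |εd|) = 1.7/(1.7 + 0.2) = 17/19; seller share = |εd|/(εs + |εd|) = 2/19.

Consumer share = 17/19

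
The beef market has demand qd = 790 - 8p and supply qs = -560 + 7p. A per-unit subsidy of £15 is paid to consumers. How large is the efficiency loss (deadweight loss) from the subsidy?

Pre-subsidy: 790 - 8p = -560 + 7p gives p* = 90, q* = 70.
With the rebate, buyers effectively pay pb = ps − 15, where ps is the price sellers receive.
Demand in terms of ps becomes qd = 790 − 8(ps − 15) = 910 - 8ps. Setting this equal to supply: 910 - 8ps = -560 + 7ps, so ps = 98.
Buyers pay pb = 98 − 15 = 83; q' = -560 + 7·98 = 126.
The subsidy expands output by 126 − 70 = 56 past the efficient level; on those units the gap between marginal cost and willingness to pay runs from 0 up to 15.
DWL = ½ × 15 × 56 = 420.

Deadweight loss = £420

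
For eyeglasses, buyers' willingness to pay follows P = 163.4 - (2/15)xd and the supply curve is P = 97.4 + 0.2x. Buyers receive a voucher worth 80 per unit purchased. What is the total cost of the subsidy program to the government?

Government cost = 35040

Pre-subsidy: 163.4 - (2/15)x = 97.4 + 0.2x gives x* = 198 and P* = 137.
With the rebate, buyers effectively pay Pb = Ps − 80, where Ps is the price sellers receive.
On the curves, Pb = 163.4 - (2/15)x and Ps = 97.4 + 0.2x; the wedge Ps − Pb = 80 gives 97.4 + 0.2x − (163.4 - (2/15)x) = 80, so x' = 438.
Then Pb = 163.4 − (2/15)·438 = 105 and Ps = 97.4 + 0.2·438 = 185.
Government outlay = subsidy × quantity = 80 × 438 = 35040.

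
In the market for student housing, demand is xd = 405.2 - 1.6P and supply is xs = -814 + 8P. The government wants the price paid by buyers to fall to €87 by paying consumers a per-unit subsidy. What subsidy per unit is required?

At a buyer price of 87, quantity demanded is 405.2 − 1.6·87 = 266.
Sellers supply 266 only when they receive Ps with -814 + 8·Ps = 266, i.e. Ps = 135.
s = Ps − Pb = 135 − 87 = 48.

Required subsidy s = €48 per unit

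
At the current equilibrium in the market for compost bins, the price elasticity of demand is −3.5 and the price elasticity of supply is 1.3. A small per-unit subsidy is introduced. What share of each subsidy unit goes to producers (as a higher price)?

Producer share = 35/48

For a small subsidy around the equilibrium, the benefit split depends on the relative slopes, which at a point are proportional to the elasticities.
Buyer share = εs/(εs + |εd|) = 1.3/(1.3 + 3.5) = 13/48; seller share = |εd|/(εs + |εd|) = 35/48.
So producers capture 35/48 of the subsidy.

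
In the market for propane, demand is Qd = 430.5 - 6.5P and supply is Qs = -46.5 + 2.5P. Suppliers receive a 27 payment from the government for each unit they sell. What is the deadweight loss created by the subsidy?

Deadweight loss = 658.125

Pre-subsidy: 430.5 - 6.5P = -46.5 + 2.5P gives P* = 53, Q* = 86.
With the subsidy, sellers receive Ps = Pb + 27 for each unit, where Pb is the price buyers pay.
Supply in terms of Pb becomes Qs = -46.5 + 2.5(Pb + 27) = 21 + 2.5Pb. Setting this equal to demand: 430.5 - 6.5Pb = 21 + 2.5Pb, so Pb = 45.5.
Sellers receive Ps = 45.5 + 27 = 72.5; Q' = 430.5 − 6.5·45.5 = 134.75.
The subsidy expands output by 134.75 − 86 = 48.75 past the efficient level; on those units the gap between marginal cost and willingness to pay runs from 0 up to 27.
DWL = ½ × 27 × 48.75 = 658.125.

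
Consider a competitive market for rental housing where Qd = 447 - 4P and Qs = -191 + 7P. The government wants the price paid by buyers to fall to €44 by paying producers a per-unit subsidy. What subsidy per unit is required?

Required subsidy s = €22 per unit

At a buyer price of 44, quantity demanded is 447 − 4·44 = 271.
Sellers supply 271 only when they receive Ps with -191 + 7·Ps = 271, i.e. Ps = 66.
s = Ps − Pb = 66 − 44 = 22.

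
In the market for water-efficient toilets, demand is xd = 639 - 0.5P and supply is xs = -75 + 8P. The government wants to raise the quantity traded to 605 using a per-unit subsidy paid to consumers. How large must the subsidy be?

At x = 605, invert demand for the buyer price: Pb = (639 − 605)/0.5 = 68; invert supply for the seller price: Ps = (605 − (-75))/8 = 85.
The subsidy must fill the gap: s = Ps − Pb = 85 − 68 = 17.

Required subsidy s = 17 per unit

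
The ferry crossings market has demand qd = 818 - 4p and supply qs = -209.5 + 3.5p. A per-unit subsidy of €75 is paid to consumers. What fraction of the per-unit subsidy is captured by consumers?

Pre-subsidy: 818 - 4p = -209.5 + 3.5p gives p* = 137, q* = 270.
With the rebate, buyers effectively pay pb = ps − 75, where ps is the price sellers receive.
Demand in terms of ps becomes qd = 818 − 4(ps − 75) = 1118 - 4ps. Setting this equal to supply: 1118 - 4ps = -209.5 + 3.5ps, so ps = 177.
Buyers pay pb = 177 − 75 = 102; q' = -209.5 + 3.5·177 = 410.
Buyers' price falls by p* − pb = 137 − 102 = 35; sellers' price rises by ps − p* = 177 − 137 = 40.
So consumers capture 35/75 = 7/15 of each unit of subsidy.

Consumer share = 7/15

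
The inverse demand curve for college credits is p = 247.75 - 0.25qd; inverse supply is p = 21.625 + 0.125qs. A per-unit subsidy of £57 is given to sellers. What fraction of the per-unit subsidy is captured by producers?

Producer share = 1/3

Pre-subsidy: 247.75 - 0.25q = 21.625 + 0.125q gives q* = 603 and p* = 97.
With the subsidy, sellers receive ps = pb + 57 for each unit, where pb is the price buyers pay.
On the curves, pb = 247.75 - 0.25q and ps = 21.625 + 0.125q; the wedge ps − pb = 57 gives 21.625 + 0.125q − (247.75 - 0.25q) = 57, so q' = 755.
Then pb = 247.75 − 0.25·755 = 59 and ps = 21.625 + 0.125·755 = 116.
Buyers' price falls by p* − pb = 97 − 59 = 38; sellers' price rises by ps − p* = 116 − 97 = 19.
So producers capture 19/57 = 1/3 of each unit of subsidy.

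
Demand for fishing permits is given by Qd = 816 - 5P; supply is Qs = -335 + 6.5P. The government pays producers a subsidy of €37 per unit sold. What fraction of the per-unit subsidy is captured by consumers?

Pre-subsidy: 816 - 5P = -335 + 6.5P gives P* = 2302/23, Q* = 7258/23.
With the subsidy, sellers receive Ps = Pb + 37 for each unit, where Pb is the price buyers pay.
Supply in terms of Pb becomes Qs = -335 + 6.5(Pb + 37) = -94.5 + 6.5Pb. Setting this equal to demand: 816 - 5Pb = -94.5 + 6.5Pb, so Pb = 1821/23.
Sellers receive Ps = 1821/23 + 37 = 2672/23; Q' = 816 − 5·(1821/23) = 9663/23.
Buyers' price falls by P* − Pb = 2302/23 − 1821/23 = 481/23; sellers' price rises by Ps − P* = 2672/23 − 2302/23 = 370/23.
So consumers capture (481/23)/37 = 13/23 of each unit of subsidy.

Consumer share = 13/23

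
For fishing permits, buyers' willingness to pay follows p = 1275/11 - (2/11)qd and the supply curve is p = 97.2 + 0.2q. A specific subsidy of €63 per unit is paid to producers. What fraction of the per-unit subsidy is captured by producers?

Pre-subsidy: 1275/11 - (2/11)q = 97.2 + 0.2q gives q* = 49 and p* = 107.
With the subsidy, sellers receive ps = pb + 63 for each unit, where pb is the price buyers pay.
On the curves, pb = 1275/11 - (2/11)q and ps = 97.2 + 0.2q; the wedge ps − pb = 63 gives 97.2 + 0.2q − (1275/11 - (2/11)q) = 63, so q' = 214.
Then pb = 1275/11 − (2/11)·214 = 77 and ps = 97.2 + 0.2·214 = 140.
Buyers' price falls by p* − pb = 107 − 77 = 30; sellers' price rises by ps − p* = 140 − 107 = 33.
So producers capture 33/63 = 11/21 of each unit of subsidy.

Producer share = 11/21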